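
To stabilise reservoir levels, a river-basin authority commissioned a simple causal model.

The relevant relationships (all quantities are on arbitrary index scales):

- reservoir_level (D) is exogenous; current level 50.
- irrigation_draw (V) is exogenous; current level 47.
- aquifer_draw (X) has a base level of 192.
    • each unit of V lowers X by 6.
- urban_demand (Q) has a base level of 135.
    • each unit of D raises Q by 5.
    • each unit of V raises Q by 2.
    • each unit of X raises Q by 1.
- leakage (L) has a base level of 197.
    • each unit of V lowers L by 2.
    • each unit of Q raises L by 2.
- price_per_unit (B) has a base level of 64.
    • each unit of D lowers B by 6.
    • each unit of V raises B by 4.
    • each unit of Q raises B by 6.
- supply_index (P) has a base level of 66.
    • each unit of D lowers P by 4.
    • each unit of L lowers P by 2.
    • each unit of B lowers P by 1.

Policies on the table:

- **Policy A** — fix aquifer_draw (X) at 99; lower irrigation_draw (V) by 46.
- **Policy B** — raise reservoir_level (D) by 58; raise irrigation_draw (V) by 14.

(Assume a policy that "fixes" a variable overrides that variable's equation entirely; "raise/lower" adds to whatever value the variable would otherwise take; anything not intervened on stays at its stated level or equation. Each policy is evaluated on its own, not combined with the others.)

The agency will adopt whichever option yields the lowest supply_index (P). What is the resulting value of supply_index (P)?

Policy A (X := 99, V − 46):
  D = 50
  V = 47 − 46 = 1
  X = 99
  Q = 135 + 5·50 + 2·1 + 99 = 486
  L = 197 − 2·1 + 2·486 = 1167
  B = 64 − 6·50 + 4·1 + 6·486 = 2684
  P = 66 − 4·50 − 2·1167 − 2684 = -5152
Policy B (D + 58, V + 14):
  D = 50 + 58 = 108
  V = 47 + 14 = 61
  X = 192 − 6·61 = -174
  Q = 135 + 5·108 + 2·61 + (-174) = 623
  L = 197 − 2·61 + 2·623 = 1321
  B = 64 − 6·108 + 4·61 + 6·623 = 3398
  P = 66 − 4·108 − 2·1321 − 3398 = -6406
Comparing — Policy A: P=-5152, Policy B: P=-6406. Lowest is -6406 (Policy B).

-6406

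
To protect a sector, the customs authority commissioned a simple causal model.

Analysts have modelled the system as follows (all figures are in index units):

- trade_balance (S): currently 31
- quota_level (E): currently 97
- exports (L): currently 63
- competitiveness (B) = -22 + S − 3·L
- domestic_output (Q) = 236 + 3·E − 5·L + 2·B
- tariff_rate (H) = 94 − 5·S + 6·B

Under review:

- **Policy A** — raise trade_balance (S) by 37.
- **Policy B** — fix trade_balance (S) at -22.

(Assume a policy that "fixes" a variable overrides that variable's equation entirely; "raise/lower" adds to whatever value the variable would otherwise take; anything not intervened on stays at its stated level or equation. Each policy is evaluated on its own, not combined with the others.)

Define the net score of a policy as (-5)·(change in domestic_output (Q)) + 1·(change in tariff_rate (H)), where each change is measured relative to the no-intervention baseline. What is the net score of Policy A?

Baseline:
  S = 31
  E = 97
  L = 63
  B = -22 + 31 − 3·63 = -180
  Q = 236 + 3·97 − 5·63 + 2·(-180) = -148
  H = 94 − 5·31 + 6·(-180) = -1141
Policy A (S + 37):
  S = 31 + 37 = 68
  E = 97
  L = 63
  B = -22 + 68 − 3·63 = -143
  Q = 236 + 3·97 − 5·63 + 2·(-143) = -74
  H = 94 − 5·68 + 6·(-143) = -1104
ΔQ = -74 − (-148) = 74; ΔH = -1104 − (-1141) = 37
Score = (-5)·74 + 1·37 = -333

-333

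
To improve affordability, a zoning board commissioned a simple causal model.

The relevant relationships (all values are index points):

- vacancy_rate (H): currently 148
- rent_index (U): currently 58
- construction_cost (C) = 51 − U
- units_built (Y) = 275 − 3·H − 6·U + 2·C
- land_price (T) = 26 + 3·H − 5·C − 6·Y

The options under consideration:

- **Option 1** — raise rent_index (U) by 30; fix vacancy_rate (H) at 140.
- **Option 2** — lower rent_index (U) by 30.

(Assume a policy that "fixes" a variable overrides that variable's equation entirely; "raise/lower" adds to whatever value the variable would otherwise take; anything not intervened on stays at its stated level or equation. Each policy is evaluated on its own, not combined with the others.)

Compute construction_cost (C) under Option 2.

23

Option 2 (U − 30):
  U = 58 − 30 = 28
  C = 51 − 28 = 23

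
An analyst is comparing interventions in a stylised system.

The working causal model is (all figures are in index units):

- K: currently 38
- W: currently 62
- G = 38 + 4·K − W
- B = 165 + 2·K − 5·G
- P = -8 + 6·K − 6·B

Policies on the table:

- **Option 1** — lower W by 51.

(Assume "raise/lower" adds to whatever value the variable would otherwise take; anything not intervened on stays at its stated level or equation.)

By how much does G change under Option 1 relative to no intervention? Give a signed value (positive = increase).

51

Baseline:
  K = 38
  W = 62
  G = 38 + 4·38 − 62 = 128
Option 1 (W − 51):
  K = 38
  W = 62 − 51 = 11
  G = 38 + 4·38 − 11 = 179
Change in G: 179 − 128 = 51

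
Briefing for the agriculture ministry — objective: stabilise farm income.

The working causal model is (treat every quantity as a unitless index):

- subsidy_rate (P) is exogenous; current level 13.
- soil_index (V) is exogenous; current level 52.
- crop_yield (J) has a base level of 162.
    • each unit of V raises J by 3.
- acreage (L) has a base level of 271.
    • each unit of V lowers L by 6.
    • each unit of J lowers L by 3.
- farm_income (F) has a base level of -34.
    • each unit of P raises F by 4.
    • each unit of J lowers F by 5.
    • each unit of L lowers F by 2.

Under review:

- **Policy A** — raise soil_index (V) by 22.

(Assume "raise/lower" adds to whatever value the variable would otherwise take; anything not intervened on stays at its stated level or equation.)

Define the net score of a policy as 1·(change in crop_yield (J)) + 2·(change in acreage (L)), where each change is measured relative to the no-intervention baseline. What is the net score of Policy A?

-594

Baseline:
  V = 52
  J = 162 + 3·52 = 318
  L = 271 − 6·52 − 3·318 = -995
Policy A (V + 22):
  V = 52 + 22 = 74
  J = 162 + 3·74 = 384
  L = 271 − 6·74 − 3·384 = -1325
ΔJ = 384 − 318 = 66; ΔL = -1325 − (-995) = -330
Score = 1·66 + 2·(-330) = -594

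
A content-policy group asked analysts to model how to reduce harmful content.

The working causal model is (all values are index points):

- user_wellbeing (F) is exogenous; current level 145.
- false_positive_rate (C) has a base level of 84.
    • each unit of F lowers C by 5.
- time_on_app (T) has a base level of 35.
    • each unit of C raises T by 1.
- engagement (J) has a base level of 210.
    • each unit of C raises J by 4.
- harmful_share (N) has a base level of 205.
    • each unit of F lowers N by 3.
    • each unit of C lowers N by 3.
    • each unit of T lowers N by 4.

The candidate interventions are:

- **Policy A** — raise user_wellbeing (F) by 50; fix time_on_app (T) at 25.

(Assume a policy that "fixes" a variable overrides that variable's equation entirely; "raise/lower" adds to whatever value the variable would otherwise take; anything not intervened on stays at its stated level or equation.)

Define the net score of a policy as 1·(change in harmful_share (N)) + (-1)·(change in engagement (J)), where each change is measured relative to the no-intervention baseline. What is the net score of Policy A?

-924

Baseline:
  F = 145
  C = 84 − 5·145 = -641
  T = 35 + (-641) = -606
  J = 210 + 4·(-641) = -2354
  N = 205 − 3·145 − 3·(-641) − 4·(-606) = 4117
Policy A (F + 50, T := 25):
  F = 145 + 50 = 195
  C = 84 − 5·195 = -891
  T = 25
  J = 210 + 4·(-891) = -3354
  N = 205 − 3·195 − 3·(-891) − 4·25 = 2193
ΔN = 2193 − 4117 = -1924; ΔJ = -3354 − (-2354) = -1000
Score = 1·(-1924) + (-1)·(-1000) = -924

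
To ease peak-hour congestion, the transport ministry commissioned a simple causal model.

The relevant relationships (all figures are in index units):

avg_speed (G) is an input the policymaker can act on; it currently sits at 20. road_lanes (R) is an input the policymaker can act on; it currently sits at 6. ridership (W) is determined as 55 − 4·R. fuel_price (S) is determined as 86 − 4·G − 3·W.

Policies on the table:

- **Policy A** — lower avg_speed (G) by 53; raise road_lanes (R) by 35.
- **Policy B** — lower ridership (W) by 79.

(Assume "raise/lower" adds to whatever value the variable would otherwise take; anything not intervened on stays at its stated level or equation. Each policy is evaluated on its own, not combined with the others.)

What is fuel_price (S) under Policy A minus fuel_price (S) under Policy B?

Policy A (G − 53, R + 35):
  G = 20 − 53 = -33
  R = 6 + 35 = 41
  W = 55 − 4·41 = -109
  S = 86 − 4·(-33) − 3·(-109) = 545
Policy B (W − 79):
  G = 20
  R = 6
  W = 55 − 4·6 (−79 from intervention) = -48
  S = 86 − 4·20 − 3·(-48) = 150
S: 545 − 150 = 395

395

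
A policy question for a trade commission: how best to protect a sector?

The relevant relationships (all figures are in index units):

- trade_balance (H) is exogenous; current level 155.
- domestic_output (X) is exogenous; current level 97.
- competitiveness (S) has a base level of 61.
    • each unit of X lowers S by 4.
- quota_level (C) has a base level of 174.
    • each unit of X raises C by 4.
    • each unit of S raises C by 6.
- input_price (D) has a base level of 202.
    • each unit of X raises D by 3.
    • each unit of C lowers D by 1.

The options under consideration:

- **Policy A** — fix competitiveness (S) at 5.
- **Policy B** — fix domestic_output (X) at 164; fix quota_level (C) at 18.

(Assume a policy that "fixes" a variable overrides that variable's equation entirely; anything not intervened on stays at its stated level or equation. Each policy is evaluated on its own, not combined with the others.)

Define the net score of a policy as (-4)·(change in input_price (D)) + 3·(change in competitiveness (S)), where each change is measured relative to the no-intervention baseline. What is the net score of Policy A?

Baseline:
  X = 97
  S = 61 − 4·97 = -327
  C = 174 + 4·97 + 6·(-327) = -1400
  D = 202 + 3·97 − (-1400) = 1893
Policy A (S := 5):
  X = 97
  S = 5
  C = 174 + 4·97 + 6·5 = 592
  D = 202 + 3·97 − 592 = -99
ΔD = -99 − 1893 = -1992; ΔS = 5 − (-327) = 332
Score = (-4)·(-1992) + 3·332 = 8964

8964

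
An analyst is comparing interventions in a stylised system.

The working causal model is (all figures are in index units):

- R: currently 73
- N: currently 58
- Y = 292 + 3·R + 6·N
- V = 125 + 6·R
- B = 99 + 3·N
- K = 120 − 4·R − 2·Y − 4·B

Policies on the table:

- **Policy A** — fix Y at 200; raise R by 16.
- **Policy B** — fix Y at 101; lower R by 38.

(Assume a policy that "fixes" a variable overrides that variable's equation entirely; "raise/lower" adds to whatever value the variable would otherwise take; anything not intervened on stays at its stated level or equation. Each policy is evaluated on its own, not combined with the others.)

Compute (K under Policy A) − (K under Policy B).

Policy A (Y := 200, R + 16):
  R = 73 + 16 = 89
  N = 58
  Y = 200
  B = 99 + 3·58 = 273
  K = 120 − 4·89 − 2·200 − 4·273 = -1728
Policy B (Y := 101, R − 38):
  R = 73 − 38 = 35
  N = 58
  Y = 101
  B = 99 + 3·58 = 273
  K = 120 − 4·35 − 2·101 − 4·273 = -1314
K: -1728 − (-1314) = -414

-414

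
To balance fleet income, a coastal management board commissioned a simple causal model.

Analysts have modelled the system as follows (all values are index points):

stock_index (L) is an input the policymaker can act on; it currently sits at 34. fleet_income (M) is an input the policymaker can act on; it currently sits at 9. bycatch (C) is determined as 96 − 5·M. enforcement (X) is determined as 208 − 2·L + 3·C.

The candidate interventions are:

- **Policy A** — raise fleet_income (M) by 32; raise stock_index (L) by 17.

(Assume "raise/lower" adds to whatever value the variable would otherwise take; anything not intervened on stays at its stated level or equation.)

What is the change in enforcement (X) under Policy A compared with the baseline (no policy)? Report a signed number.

-514

Baseline:
  L = 34
  M = 9
  C = 96 − 5·9 = 51
  X = 208 − 2·34 + 3·51 = 293
Policy A (M + 32, L + 17):
  L = 34 + 17 = 51
  M = 9 + 32 = 41
  C = 96 − 5·41 = -109
  X = 208 − 2·51 + 3·(-109) = -221
Change in X: -221 − 293 = -514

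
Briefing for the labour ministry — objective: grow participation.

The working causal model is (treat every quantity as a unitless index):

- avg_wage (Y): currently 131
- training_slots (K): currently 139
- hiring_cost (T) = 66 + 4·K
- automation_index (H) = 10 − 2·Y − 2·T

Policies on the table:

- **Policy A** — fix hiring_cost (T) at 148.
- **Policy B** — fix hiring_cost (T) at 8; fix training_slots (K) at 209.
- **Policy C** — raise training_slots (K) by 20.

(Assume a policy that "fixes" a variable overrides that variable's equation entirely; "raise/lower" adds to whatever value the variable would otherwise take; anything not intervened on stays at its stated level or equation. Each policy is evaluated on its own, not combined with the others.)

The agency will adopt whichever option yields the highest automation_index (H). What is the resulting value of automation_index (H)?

-268

Policy A (T := 148):
  Y = 131
  K = 139
  T = 148
  H = 10 − 2·131 − 2·148 = -548
Policy B (T := 8, K := 209):
  Y = 131
  K = 209
  T = 8
  H = 10 − 2·131 − 2·8 = -268
Policy C (K + 20):
  Y = 131
  K = 139 + 20 = 159
  T = 66 + 4·159 = 702
  H = 10 − 2·131 − 2·702 = -1656
Comparing — Policy A: H=-548, Policy B: H=-268, Policy C: H=-1656. Highest is -268 (Policy B).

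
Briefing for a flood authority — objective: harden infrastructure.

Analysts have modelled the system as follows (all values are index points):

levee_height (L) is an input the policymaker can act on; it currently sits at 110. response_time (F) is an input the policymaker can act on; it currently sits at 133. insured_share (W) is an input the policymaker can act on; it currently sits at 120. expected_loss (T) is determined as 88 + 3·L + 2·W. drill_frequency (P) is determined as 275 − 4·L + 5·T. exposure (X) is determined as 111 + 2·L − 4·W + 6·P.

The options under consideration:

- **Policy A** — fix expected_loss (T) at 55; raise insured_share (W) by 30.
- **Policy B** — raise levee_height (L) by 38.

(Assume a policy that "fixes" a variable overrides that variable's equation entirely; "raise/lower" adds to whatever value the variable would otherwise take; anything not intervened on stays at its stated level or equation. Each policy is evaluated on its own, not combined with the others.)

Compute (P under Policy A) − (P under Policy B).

Policy A (T := 55, W + 30):
  L = 110
  W = 120 + 30 = 150
  T = 55
  P = 275 − 4·110 + 5·55 = 110
Policy B (L + 38):
  L = 110 + 38 = 148
  W = 120
  T = 88 + 3·148 + 2·120 = 772
  P = 275 − 4·148 + 5·772 = 3543
P: 110 − 3543 = -3433

-3433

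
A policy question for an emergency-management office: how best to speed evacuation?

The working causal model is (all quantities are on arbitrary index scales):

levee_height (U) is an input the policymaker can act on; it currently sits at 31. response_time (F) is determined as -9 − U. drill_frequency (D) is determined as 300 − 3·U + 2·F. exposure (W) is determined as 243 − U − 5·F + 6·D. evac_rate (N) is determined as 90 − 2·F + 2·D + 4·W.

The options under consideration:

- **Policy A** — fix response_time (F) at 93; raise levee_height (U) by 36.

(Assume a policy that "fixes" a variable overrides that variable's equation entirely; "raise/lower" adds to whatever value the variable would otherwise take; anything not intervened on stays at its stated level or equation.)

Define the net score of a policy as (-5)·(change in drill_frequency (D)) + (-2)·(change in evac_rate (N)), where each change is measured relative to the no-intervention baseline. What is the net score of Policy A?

-2866

Baseline:
  U = 31
  F = -9 − 31 = -40
  D = 300 − 3·31 + 2·(-40) = 127
  W = 243 − 31 − 5·(-40) + 6·127 = 1174
  N = 90 − 2·(-40) + 2·127 + 4·1174 = 5120
Policy A (F := 93, U + 36):
  U = 31 + 36 = 67
  F = 93
  D = 300 − 3·67 + 2·93 = 285
  W = 243 − 67 − 5·93 + 6·285 = 1421
  N = 90 − 2·93 + 2·285 + 4·1421 = 6158
ΔD = 285 − 127 = 158; ΔN = 6158 − 5120 = 1038
Score = (-5)·158 + (-2)·1038 = -2866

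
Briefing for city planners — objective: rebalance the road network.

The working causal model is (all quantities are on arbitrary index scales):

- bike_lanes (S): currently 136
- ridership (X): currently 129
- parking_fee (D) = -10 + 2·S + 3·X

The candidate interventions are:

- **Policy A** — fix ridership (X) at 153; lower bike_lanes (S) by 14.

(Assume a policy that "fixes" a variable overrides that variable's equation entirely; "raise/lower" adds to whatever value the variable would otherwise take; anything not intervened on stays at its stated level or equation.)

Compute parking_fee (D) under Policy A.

693

Policy A (X := 153, S − 14):
  S = 136 − 14 = 122
  X = 153
  D = -10 + 2·122 + 3·153 = 693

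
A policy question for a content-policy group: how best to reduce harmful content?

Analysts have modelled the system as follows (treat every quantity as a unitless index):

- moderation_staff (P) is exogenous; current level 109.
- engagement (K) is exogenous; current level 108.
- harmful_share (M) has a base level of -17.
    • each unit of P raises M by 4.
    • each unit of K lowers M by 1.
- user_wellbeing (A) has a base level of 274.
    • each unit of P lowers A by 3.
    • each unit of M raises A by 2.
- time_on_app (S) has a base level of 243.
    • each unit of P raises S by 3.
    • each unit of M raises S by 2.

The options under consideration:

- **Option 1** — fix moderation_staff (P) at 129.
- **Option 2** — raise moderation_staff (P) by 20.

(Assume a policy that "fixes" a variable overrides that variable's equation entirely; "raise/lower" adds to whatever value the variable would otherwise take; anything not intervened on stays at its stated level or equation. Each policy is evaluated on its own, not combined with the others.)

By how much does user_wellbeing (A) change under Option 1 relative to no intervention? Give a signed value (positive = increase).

Baseline:
  P = 109
  K = 108
  M = -17 + 4·109 − 108 = 311
  A = 274 − 3·109 + 2·311 = 569
Option 1 (P := 129):
  P = 129
  K = 108
  M = -17 + 4·129 − 108 = 391
  A = 274 − 3·129 + 2·391 = 669
Change in A: 669 − 569 = 100

100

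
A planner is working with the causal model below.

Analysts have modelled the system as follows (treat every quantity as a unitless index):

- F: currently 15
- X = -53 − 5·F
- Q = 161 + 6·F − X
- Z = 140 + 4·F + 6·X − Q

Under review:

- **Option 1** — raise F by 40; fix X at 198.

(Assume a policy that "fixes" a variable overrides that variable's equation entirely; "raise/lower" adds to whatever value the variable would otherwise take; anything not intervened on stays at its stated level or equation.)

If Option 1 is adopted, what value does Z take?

1255

Option 1 (F + 40, X := 198):
  F = 15 + 40 = 55
  X = 198
  Q = 161 + 6·55 − 198 = 293
  Z = 140 + 4·55 + 6·198 − 293 = 1255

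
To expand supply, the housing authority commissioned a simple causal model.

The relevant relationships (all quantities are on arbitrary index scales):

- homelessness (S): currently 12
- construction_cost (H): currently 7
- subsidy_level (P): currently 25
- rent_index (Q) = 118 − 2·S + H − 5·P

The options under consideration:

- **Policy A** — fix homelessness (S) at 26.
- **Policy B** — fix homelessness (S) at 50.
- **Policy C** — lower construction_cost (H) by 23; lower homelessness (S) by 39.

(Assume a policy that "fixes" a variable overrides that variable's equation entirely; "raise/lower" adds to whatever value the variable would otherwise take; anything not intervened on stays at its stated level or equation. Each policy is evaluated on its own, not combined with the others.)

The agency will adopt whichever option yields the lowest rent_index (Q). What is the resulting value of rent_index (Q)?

Policy A (S := 26):
  S = 26
  H = 7
  P = 25
  Q = 118 − 2·26 + 7 − 5·25 = -52
Policy B (S := 50):
  S = 50
  H = 7
  P = 25
  Q = 118 − 2·50 + 7 − 5·25 = -100
Policy C (H − 23, S − 39):
  S = 12 − 39 = -27
  H = 7 − 23 = -16
  P = 25
  Q = 118 − 2·(-27) + (-16) − 5·25 = 31
Comparing — Policy A: Q=-52, Policy B: Q=-100, Policy C: Q=31. Lowest is -100 (Policy B).

-100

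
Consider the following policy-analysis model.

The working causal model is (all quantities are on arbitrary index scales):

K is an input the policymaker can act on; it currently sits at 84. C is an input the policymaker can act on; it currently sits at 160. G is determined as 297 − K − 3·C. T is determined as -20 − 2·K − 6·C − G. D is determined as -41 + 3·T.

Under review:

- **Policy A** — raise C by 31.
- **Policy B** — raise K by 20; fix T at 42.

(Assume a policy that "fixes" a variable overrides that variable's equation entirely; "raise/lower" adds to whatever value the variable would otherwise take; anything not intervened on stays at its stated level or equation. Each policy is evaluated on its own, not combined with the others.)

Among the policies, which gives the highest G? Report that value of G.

Policy A (C + 31):
  K = 84
  C = 160 + 31 = 191
  G = 297 − 84 − 3·191 = -360
Policy B (K + 20, T := 42):
  K = 84 + 20 = 104
  C = 160
  G = 297 − 104 − 3·160 = -287
Comparing — Policy A: G=-360, Policy B: G=-287. Highest is -287 (Policy B).

-287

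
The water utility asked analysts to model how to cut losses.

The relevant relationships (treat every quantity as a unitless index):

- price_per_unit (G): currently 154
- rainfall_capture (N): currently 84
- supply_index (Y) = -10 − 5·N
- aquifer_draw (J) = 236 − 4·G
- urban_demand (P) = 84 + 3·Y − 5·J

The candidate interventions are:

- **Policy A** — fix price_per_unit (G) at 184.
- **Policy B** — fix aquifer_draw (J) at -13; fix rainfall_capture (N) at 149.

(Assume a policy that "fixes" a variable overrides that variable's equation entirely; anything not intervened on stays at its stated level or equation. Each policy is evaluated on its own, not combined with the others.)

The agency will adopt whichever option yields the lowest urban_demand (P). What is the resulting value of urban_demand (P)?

Policy A (G := 184):
  G = 184
  N = 84
  Y = -10 − 5·84 = -430
  J = 236 − 4·184 = -500
  P = 84 + 3·(-430) − 5·(-500) = 1294
Policy B (J := -13, N := 149):
  G = 154
  N = 149
  Y = -10 − 5·149 = -755
  J = -13
  P = 84 + 3·(-755) − 5·(-13) = -2116
Comparing — Policy A: P=1294, Policy B: P=-2116. Lowest is -2116 (Policy B).

-2116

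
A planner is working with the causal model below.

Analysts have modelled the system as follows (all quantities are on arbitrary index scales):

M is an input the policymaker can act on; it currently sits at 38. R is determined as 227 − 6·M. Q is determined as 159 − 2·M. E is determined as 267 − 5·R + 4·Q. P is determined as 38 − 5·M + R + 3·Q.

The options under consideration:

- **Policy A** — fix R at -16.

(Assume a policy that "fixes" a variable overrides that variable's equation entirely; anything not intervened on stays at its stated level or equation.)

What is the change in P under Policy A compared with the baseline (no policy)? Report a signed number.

-15

Baseline:
  M = 38
  R = 227 − 6·38 = -1
  Q = 159 − 2·38 = 83
  P = 38 − 5·38 + (-1) + 3·83 = 96
Policy A (R := -16):
  M = 38
  R = -16
  Q = 159 − 2·38 = 83
  P = 38 − 5·38 + (-16) + 3·83 = 81
Change in P: 81 − 96 = -15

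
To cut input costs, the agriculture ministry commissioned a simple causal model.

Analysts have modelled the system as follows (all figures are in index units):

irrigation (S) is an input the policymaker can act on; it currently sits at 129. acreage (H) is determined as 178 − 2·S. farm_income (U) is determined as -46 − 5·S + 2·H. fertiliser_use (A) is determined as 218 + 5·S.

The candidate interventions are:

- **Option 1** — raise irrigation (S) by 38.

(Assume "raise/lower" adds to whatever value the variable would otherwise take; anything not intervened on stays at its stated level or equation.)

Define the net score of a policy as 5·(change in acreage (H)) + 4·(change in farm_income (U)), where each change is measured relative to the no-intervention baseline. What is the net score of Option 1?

-1748

Baseline:
  S = 129
  H = 178 − 2·129 = -80
  U = -46 − 5·129 + 2·(-80) = -851
Option 1 (S + 38):
  S = 129 + 38 = 167
  H = 178 − 2·167 = -156
  U = -46 − 5·167 + 2·(-156) = -1193
ΔH = -156 − (-80) = -76; ΔU = -1193 − (-851) = -342
Score = 5·(-76) + 4·(-342) = -1748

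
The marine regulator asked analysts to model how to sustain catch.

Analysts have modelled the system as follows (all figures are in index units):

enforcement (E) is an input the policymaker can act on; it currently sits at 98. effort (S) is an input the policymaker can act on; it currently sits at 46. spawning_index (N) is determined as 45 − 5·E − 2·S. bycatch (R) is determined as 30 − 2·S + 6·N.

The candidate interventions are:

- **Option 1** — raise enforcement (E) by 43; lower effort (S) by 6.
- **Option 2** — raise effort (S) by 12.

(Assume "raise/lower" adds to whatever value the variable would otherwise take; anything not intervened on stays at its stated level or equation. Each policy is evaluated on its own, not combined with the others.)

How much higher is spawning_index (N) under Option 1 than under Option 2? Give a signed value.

Option 1 (E + 43, S − 6):
  E = 98 + 43 = 141
  S = 46 − 6 = 40
  N = 45 − 5·141 − 2·40 = -740
Option 2 (S + 12):
  E = 98
  S = 46 + 12 = 58
  N = 45 − 5·98 − 2·58 = -561
N: -740 − (-561) = -179

-179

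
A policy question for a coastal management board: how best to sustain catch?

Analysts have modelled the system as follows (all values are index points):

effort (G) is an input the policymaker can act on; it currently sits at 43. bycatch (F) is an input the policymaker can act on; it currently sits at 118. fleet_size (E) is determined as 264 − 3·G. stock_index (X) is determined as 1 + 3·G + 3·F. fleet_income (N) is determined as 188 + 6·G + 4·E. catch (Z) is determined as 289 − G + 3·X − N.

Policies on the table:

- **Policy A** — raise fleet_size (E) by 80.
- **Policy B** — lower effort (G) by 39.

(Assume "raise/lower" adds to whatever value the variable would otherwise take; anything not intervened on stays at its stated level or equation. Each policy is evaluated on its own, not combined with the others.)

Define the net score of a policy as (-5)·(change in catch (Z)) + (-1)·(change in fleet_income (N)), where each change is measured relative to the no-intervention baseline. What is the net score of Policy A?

1280

Baseline:
  G = 43
  F = 118
  E = 264 − 3·43 = 135
  X = 1 + 3·43 + 3·118 = 484
  N = 188 + 6·43 + 4·135 = 986
  Z = 289 − 43 + 3·484 − 986 = 712
Policy A (E + 80):
  G = 43
  F = 118
  E = 264 − 3·43 (+80 from intervention) = 215
  X = 1 + 3·43 + 3·118 = 484
  N = 188 + 6·43 + 4·215 = 1306
  Z = 289 − 43 + 3·484 − 1306 = 392
ΔZ = 392 − 712 = -320; ΔN = 1306 − 986 = 320
Score = (-5)·(-320) + (-1)·320 = 1280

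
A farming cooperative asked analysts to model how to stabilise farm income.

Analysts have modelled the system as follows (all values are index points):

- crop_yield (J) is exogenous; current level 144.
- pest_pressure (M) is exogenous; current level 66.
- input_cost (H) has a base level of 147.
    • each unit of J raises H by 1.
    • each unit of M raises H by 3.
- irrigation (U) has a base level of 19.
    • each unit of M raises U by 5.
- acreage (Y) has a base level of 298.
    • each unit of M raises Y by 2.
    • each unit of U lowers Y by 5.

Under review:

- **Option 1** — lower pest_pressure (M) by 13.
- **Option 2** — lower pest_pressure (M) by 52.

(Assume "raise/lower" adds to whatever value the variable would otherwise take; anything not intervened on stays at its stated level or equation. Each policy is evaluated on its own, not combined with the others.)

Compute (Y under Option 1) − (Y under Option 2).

Option 1 (M − 13):
  M = 66 − 13 = 53
  U = 19 + 5·53 = 284
  Y = 298 + 2·53 − 5·284 = -1016
Option 2 (M − 52):
  M = 66 − 52 = 14
  U = 19 + 5·14 = 89
  Y = 298 + 2·14 − 5·89 = -119
Y: -1016 − (-119) = -897

-897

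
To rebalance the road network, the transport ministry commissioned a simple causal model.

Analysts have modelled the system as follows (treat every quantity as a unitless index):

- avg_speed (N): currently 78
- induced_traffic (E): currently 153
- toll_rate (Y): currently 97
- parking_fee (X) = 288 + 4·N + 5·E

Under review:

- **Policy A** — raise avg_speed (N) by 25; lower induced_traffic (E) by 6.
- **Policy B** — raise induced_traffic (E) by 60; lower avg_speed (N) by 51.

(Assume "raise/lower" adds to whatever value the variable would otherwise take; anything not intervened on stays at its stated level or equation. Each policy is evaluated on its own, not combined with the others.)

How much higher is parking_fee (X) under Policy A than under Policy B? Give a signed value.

Policy A (N + 25, E − 6):
  N = 78 + 25 = 103
  E = 153 − 6 = 147
  X = 288 + 4·103 + 5·147 = 1435
Policy B (E + 60, N − 51):
  N = 78 − 51 = 27
  E = 153 + 60 = 213
  X = 288 + 4·27 + 5·213 = 1461
X: 1435 − 1461 = -26

-26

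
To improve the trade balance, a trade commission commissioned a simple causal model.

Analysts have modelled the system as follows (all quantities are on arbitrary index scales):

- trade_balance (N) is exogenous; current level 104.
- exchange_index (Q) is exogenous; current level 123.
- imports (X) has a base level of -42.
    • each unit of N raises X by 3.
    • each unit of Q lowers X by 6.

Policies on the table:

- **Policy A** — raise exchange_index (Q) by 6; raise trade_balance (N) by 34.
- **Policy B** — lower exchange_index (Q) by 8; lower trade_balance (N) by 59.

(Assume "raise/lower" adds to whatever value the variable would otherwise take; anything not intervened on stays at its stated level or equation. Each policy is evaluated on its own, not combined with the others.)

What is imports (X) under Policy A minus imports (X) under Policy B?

195

Policy A (Q + 6, N + 34):
  N = 104 + 34 = 138
  Q = 123 + 6 = 129
  X = -42 + 3·138 − 6·129 = -402
Policy B (Q − 8, N − 59):
  N = 104 − 59 = 45
  Q = 123 − 8 = 115
  X = -42 + 3·45 − 6·115 = -597
X: -402 − (-597) = 195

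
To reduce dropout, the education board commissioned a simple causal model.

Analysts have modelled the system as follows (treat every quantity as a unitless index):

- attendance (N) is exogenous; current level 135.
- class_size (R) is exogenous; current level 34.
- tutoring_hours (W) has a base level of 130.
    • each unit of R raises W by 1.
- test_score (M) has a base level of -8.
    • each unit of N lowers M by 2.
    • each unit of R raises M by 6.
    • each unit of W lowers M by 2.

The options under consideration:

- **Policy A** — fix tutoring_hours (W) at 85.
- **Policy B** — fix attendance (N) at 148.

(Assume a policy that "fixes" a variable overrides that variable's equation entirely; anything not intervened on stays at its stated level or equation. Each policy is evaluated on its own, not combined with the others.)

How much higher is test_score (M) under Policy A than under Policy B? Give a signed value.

184

Policy A (W := 85):
  N = 135
  R = 34
  W = 85
  M = -8 − 2·135 + 6·34 − 2·85 = -244
Policy B (N := 148):
  N = 148
  R = 34
  W = 130 + 34 = 164
  M = -8 − 2·148 + 6·34 − 2·164 = -428
M: -244 − (-428) = 184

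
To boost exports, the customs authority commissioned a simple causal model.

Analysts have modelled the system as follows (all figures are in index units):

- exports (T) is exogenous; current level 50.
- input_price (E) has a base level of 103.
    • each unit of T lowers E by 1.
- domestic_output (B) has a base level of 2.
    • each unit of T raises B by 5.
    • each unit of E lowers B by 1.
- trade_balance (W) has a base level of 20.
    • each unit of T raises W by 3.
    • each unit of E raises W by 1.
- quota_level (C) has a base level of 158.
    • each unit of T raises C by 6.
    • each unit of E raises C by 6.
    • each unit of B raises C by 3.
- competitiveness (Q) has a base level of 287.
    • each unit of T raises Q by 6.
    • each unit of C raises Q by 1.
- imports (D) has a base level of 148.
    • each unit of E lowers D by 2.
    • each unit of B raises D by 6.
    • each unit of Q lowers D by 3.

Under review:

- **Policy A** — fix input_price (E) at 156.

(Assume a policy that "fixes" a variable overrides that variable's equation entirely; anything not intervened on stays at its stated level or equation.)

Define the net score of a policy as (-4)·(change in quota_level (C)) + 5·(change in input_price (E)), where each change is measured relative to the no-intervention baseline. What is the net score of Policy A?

Baseline:
  T = 50
  E = 103 − 50 = 53
  B = 2 + 5·50 − 53 = 199
  C = 158 + 6·50 + 6·53 + 3·199 = 1373
Policy A (E := 156):
  T = 50
  E = 156
  B = 2 + 5·50 − 156 = 96
  C = 158 + 6·50 + 6·156 + 3·96 = 1682
ΔC = 1682 − 1373 = 309; ΔE = 156 − 53 = 103
Score = (-4)·309 + 5·103 = -721

-721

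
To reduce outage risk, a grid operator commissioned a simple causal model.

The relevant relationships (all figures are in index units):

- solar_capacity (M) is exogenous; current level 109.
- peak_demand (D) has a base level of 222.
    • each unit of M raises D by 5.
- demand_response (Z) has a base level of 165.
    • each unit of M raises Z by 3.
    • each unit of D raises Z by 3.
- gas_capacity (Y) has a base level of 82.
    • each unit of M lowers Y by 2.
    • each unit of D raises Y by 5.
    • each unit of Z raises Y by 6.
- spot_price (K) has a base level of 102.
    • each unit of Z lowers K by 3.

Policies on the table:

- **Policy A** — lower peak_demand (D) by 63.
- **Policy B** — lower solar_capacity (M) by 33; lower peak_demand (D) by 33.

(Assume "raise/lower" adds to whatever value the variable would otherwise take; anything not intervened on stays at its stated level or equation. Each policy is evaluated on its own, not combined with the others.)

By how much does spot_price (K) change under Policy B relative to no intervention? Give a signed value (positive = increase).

Baseline:
  M = 109
  D = 222 + 5·109 = 767
  Z = 165 + 3·109 + 3·767 = 2793
  K = 102 − 3·2793 = -8277
Policy B (M − 33, D − 33):
  M = 109 − 33 = 76
  D = 222 + 5·76 (−33 from intervention) = 569
  Z = 165 + 3·76 + 3·569 = 2100
  K = 102 − 3·2100 = -6198
Change in K: -6198 − (-8277) = 2079

2079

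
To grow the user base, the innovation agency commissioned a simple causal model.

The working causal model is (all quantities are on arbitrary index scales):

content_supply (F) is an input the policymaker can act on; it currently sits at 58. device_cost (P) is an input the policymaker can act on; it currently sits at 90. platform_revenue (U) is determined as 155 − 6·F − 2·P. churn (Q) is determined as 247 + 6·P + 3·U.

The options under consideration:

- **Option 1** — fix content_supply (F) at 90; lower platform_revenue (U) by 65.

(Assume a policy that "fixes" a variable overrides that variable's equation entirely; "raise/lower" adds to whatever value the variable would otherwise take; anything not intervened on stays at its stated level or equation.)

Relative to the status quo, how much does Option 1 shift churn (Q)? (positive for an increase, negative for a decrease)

-771

Baseline:
  F = 58
  P = 90
  U = 155 − 6·58 − 2·90 = -373
  Q = 247 + 6·90 + 3·(-373) = -332
Option 1 (F := 90, U − 65):
  F = 90
  P = 90
  U = 155 − 6·90 − 2·90 (−65 from intervention) = -630
  Q = 247 + 6·90 + 3·(-630) = -1103
Change in Q: -1103 − (-332) = -771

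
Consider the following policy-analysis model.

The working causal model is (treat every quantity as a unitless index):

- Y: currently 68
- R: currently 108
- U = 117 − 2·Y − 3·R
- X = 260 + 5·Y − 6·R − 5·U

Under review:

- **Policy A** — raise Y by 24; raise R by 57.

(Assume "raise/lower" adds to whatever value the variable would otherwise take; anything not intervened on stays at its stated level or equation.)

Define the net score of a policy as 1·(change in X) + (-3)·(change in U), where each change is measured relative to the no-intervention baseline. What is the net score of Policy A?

Baseline:
  Y = 68
  R = 108
  U = 117 − 2·68 − 3·108 = -343
  X = 260 + 5·68 − 6·108 − 5·(-343) = 1667
Policy A (Y + 24, R + 57):
  Y = 68 + 24 = 92
  R = 108 + 57 = 165
  U = 117 − 2·92 − 3·165 = -562
  X = 260 + 5·92 − 6·165 − 5·(-562) = 2540
ΔX = 2540 − 1667 = 873; ΔU = -562 − (-343) = -219
Score = 1·873 + (-3)·(-219) = 1530

1530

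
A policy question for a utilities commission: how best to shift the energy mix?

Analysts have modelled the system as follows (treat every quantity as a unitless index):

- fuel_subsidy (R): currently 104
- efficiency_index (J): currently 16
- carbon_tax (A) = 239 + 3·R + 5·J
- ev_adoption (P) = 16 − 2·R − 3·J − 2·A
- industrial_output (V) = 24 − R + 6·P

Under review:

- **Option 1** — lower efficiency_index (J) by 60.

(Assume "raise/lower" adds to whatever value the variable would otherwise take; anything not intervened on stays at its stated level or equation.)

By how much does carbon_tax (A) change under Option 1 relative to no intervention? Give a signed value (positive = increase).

Baseline:
  R = 104
  J = 16
  A = 239 + 3·104 + 5·16 = 631
Option 1 (J − 60):
  R = 104
  J = 16 − 60 = -44
  A = 239 + 3·104 + 5·(-44) = 331
Change in A: 331 − 631 = -300

-300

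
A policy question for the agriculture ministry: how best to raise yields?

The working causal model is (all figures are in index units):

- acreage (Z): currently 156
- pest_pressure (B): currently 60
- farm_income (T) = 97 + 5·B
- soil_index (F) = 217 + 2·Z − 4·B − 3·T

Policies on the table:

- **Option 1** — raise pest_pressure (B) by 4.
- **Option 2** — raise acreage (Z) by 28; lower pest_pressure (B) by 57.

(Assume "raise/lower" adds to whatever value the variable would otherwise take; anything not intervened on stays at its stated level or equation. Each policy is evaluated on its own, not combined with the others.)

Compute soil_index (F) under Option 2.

Option 2 (Z + 28, B − 57):
  Z = 156 + 28 = 184
  B = 60 − 57 = 3
  T = 97 + 5·3 = 112
  F = 217 + 2·184 − 4·3 − 3·112 = 237

237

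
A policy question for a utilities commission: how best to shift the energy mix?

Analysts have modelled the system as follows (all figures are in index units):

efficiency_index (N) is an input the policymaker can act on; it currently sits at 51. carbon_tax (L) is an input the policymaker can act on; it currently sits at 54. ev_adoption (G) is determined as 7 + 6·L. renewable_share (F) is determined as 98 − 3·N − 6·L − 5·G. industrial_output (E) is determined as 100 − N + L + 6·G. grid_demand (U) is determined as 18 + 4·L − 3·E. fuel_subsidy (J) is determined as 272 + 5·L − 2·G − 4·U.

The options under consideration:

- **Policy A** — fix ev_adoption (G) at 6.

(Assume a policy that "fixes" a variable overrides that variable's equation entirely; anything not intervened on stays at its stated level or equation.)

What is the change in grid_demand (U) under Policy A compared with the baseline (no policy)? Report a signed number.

Baseline:
  N = 51
  L = 54
  G = 7 + 6·54 = 331
  E = 100 − 51 + 54 + 6·331 = 2089
  U = 18 + 4·54 − 3·2089 = -6033
Policy A (G := 6):
  N = 51
  L = 54
  G = 6
  E = 100 − 51 + 54 + 6·6 = 139
  U = 18 + 4·54 − 3·139 = -183
Change in U: -183 − (-6033) = 5850

5850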